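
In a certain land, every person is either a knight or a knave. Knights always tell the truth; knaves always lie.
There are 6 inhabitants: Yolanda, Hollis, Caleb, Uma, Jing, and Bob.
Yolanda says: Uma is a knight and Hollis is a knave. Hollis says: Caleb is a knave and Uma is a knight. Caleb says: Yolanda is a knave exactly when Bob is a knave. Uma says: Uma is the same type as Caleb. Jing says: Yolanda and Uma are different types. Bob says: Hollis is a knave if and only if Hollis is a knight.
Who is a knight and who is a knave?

Yolanda is a knave, so "Uma is a knight and Hollis is a knave" must be false — and it is.
Hollis is a knave, and the claim "Caleb is a knave and Uma is a knight" is indeed false.
Since Caleb is a knight, "Yolanda is a knave exactly when Bob is a knave" needs to be true, which holds.
Uma is a knave; "Uma is the same type as Caleb" is false, as required.
As a knave, Jing's statement "Yolanda and Uma are different types" should be false; it is.
Bob is a knave; "Hollis is a knave if and only if Hollis is a knight" is false, as required.

Yolanda is a knave, Hollis is a knave, Caleb is a knight, Uma is a knave, Jing is a knave, and Bob is a knave.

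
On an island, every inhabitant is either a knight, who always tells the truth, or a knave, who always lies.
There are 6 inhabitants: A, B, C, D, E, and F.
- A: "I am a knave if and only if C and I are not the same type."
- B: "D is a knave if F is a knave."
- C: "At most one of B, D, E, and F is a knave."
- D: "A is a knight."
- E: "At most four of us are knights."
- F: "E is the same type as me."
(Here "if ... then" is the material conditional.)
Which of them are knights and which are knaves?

A is a knave, B is a knight, C is a knave, D is a knave, E is a knight, and F is a knave.

A is a knave, so "I am a knave if and only if C and I are not the same type" must be false — and it is.
B is a knight, and the claim "D is a knave if F is a knave" is indeed True.
As a knave, C's statement "at most one of B, D, E, and F is a knave" should be false; it is.
D is a knave; "A is a knight" is false, as required.
E (knight): "at most four of us are knights" — True. ✓
F is a knave; "E is the same type as me" is false, as required.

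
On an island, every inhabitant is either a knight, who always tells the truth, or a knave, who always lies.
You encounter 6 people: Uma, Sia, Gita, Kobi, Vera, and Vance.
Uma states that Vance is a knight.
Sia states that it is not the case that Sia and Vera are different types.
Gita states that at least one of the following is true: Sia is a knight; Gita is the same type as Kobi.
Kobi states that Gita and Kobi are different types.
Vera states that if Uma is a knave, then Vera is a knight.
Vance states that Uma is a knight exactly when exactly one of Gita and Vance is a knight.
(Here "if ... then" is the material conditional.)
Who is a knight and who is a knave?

Knights: Uma, Kobi, Vera, and Vance. Knaves: Sia and Gita.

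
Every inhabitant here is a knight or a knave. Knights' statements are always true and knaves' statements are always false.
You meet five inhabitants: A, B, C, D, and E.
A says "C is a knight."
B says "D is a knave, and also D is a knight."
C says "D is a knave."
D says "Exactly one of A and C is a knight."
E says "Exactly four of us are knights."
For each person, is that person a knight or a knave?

Knights: A and C. Knaves: B, D, and E.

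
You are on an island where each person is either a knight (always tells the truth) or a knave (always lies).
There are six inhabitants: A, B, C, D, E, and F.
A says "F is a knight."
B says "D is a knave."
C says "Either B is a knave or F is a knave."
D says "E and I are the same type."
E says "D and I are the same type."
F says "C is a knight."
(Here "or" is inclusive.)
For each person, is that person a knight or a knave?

A is a knight, B is a knave, C is a knight, D is a knight, E is a knight, and F is a knight.

A (knight): "F is a knight" — True. ✓
B is a knave; "D is a knave" is False, as required.
C (knight): "either B is a knave or F is a knave" — True. ✓
D (knight): "E and I are the same type" — True. ✓
E is a knight, and the claim "D and I are the same type" is indeed True.
As a knight, F's statement "C is a knight" should be True; it is.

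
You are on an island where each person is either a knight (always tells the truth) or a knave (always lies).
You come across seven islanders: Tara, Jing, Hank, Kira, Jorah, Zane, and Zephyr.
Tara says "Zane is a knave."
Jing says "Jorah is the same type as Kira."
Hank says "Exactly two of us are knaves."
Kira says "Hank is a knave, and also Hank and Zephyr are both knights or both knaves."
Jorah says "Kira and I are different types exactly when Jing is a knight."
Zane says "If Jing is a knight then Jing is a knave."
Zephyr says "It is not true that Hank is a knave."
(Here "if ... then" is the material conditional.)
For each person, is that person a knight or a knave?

Tara is a knave, Jing is a knave, Hank is a knave, Kira is a knight, Jorah is a knave, Zane is a knight, and Zephyr is a knave.

Tara is a knave, and the claim "Zane is a knave" is indeed false.
Jing is a knave, so "Jorah is the same type as Kira" must be false — and it is.
Hank is a knave; "exactly two of us are knaves" is false, as required.
Kira is a knight; "Hank is a knave, and also Hank and Zephyr are both knights or both knaves" is True, as required.
Jorah is a knave, and the claim "Kira and I are different types exactly when Jing is a knight" is indeed false.
As a knight, Zane's statement "if Jing is a knight then Jing is a knave" should be True; it is.
Zephyr is a knave, and the claim "it is not true that Hank is a knave" is indeed false.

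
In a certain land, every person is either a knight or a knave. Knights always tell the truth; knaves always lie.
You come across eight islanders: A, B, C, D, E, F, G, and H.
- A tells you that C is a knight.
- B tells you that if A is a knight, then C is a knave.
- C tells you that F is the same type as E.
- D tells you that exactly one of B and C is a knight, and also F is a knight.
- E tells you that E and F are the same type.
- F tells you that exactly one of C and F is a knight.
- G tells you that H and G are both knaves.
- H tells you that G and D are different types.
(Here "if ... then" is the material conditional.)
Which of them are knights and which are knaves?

A (knave): "C is a knight" — false. ✓
B is a knight, so "if A is a knight, then C is a knave" must be True — and it is.
C (knave): "F is the same type as E" — false. ✓
As a knight, D's statement "exactly one of B and C is a knight, and also F is a knight" should be True; it is.
As a knave, E's statement "E and F are the same type" should be false; it is.
F is a knight; "exactly one of C and F is a knight" is True, as required.
G (knave): "H and G are both knaves" — false. ✓
H is a knight, so "G and D are different types" must be True — and it is.

A is a knave, B is a knight, C is a knave, D is a knight, E is a knave, F is a knight, G is a knave, and H is a knight.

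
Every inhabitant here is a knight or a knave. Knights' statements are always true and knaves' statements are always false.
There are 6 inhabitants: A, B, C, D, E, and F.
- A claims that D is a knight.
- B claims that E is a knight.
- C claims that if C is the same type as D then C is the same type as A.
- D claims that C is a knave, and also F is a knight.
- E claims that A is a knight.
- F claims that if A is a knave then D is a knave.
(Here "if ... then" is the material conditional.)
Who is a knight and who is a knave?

Knights: C and F. Knaves: A, B, D, and E.

A is a knave, so "D is a knight" must be False — and it is.
B is a knave, so "E is a knight" must be False — and it is.
C is a knight, so "if C is the same type as D then C is the same type as A" must be true — and it is.
D is a knave; "C is a knave, and also F is a knight" is False, as required.
As a knave, E's statement "A is a knight" should be False; it is.
F is a knight, and the claim "if A is a knave then D is a knave" is indeed true.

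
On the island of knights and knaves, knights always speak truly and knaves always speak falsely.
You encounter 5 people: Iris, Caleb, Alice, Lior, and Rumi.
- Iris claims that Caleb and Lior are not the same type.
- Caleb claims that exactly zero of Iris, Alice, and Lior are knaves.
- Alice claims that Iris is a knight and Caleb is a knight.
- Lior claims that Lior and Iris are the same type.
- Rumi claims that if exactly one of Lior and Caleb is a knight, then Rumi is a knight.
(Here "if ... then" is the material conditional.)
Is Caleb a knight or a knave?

Consistent assignments: {Iris=knight, Caleb=knave, Alice=knave, Lior=knight, Rumi=knight}; {Iris=knight, Caleb=knave, Alice=knave, Lior=knight, Rumi=knave}
In every consistent assignment, Caleb is a knave.

Caleb is a knave.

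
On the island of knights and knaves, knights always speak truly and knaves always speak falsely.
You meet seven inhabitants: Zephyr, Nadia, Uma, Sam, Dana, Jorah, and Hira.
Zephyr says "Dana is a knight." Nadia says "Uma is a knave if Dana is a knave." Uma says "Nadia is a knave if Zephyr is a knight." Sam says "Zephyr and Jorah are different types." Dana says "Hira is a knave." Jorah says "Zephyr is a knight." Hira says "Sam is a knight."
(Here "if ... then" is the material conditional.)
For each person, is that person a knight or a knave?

Since Zephyr is a knight, "Dana is a knight" needs to be True, which holds.
As a knight, Nadia's statement "Uma is a knave if Dana is a knave" should be True; it is.
Uma is a knave, and the claim "Nadia is a knave if Zephyr is a knight" is indeed false.
As a knave, Sam's statement "Zephyr and Jorah are different types" should be false; it is.
As a knight, Dana's statement "Hira is a knave" should be True; it is.
As a knight, Jorah's statement "Zephyr is a knight" should be True; it is.
As a knave, Hira's statement "Sam is a knight" should be false; it is.

Zephyr is a knight, Nadia is a knight, Uma is a knave, Sam is a knave, Dana is a knight, Jorah is a knight, and Hira is a knave.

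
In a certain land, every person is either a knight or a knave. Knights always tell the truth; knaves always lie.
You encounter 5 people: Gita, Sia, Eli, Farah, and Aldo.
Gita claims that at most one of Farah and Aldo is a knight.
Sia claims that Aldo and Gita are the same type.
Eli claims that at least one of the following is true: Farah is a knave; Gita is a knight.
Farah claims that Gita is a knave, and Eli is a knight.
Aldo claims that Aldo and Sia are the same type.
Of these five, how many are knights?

4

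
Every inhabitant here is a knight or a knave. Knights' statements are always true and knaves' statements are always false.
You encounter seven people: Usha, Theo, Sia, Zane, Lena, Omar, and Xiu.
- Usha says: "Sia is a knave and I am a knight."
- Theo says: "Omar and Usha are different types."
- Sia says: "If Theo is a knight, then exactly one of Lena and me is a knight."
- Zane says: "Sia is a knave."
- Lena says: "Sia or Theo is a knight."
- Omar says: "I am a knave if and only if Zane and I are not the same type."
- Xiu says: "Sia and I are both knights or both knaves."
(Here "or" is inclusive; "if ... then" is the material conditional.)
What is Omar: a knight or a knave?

Omar is a knave.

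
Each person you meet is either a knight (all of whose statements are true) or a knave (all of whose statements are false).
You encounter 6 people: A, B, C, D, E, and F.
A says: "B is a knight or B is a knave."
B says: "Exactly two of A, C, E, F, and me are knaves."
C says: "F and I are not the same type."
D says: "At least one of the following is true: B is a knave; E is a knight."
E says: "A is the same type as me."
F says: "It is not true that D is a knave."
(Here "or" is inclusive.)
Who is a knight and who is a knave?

A is a knight, B is a knight, C is a knight, D is a knave, E is a knave, and F is a knave.

A is a knight; "B is a knight or B is a knave" is true, as required.
B is a knight, and the claim "exactly two of A, C, E, F, and me are knaves" is indeed true.
C is a knight, and the claim "F and I are not the same type" is indeed true.
D is a knave; "at least one of the following is true: B is a knave; E is a knight" is False, as required.
As a knave, E's statement "A is the same type as me" should be False; it is.
F is a knave, and the claim "it is not true that D is a knave" is indeed False.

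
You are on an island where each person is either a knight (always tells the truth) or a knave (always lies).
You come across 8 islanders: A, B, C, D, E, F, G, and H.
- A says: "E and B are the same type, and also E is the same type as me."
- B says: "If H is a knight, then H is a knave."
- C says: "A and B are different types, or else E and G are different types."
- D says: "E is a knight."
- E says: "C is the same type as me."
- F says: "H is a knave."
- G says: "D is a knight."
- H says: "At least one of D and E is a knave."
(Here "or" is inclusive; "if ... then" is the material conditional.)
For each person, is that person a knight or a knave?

A is a knave, B is a knight, C is a knight, D is a knight, E is a knight, F is a knight, G is a knight, and H is a knave.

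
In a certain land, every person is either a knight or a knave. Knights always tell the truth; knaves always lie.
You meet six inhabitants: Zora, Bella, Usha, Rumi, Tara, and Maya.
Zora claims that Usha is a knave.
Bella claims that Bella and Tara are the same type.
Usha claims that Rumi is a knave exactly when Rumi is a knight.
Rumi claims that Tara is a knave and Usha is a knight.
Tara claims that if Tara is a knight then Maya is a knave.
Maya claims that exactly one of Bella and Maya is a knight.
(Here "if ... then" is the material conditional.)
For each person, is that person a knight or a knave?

Zora is a knight, and the claim "Usha is a knave" is indeed true.
Bella is a knave; "Bella and Tara are the same type" is False, as required.
Usha is a knave, and the claim "Rumi is a knave exactly when Rumi is a knight" is indeed False.
Rumi is a knave, and the claim "Tara is a knave and Usha is a knight" is indeed False.
Tara is a knight, and the claim "if Tara is a knight then Maya is a knave" is indeed true.
Maya is a knave; "exactly one of Bella and Maya is a knight" is False, as required.

Zora is a knight, Bella is a knave, Usha is a knave, Rumi is a knave, Tara is a knight, and Maya is a knave.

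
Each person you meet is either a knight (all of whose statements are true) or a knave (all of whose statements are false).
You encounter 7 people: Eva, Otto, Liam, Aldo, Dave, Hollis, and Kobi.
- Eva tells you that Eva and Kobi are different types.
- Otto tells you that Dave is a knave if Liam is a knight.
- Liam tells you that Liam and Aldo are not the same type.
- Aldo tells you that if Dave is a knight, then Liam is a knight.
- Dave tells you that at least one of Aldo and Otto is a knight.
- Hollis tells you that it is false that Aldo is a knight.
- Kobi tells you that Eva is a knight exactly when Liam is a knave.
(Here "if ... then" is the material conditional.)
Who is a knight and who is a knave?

Eva is a knave, Otto is a knight, Liam is a knave, Aldo is a knave, Dave is a knight, Hollis is a knight, and Kobi is a knave.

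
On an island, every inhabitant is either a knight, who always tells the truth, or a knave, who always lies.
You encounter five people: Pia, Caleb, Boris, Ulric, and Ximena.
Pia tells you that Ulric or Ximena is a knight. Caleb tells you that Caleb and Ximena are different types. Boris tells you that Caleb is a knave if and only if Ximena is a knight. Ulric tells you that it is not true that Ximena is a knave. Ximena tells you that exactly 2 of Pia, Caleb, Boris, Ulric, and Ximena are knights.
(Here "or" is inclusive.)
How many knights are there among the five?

0

The unique consistent assignment is Pia=knave, Caleb=knave, Boris=knave, Ulric=knave, Ximena=knave.
That has 0 knights.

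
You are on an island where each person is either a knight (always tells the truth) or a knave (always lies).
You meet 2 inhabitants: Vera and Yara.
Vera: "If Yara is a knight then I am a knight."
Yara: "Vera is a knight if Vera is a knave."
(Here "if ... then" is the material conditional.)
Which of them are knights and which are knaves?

Vera is a knight and Yara is a knight.

Suppose Vera is a knave. Then Vera's statement "if Yara is a knight then I am a knight" would have to be false. Checking the 2 ways to assign the others, none is consistent with every speaker.
(For instance, with Yara=knight, Yara's claim "Vera is a knight if Vera is a knave" comes out false where it would need to be true.)
So Vera must be a knight, making "if Yara is a knight then I am a knight" true. Taking Vera=knight, Yara=knight, each remaining statement checks out:
  Yara (knight): "Vera is a knight if Vera is a knave" — true. ✓
This is the unique consistent assignment.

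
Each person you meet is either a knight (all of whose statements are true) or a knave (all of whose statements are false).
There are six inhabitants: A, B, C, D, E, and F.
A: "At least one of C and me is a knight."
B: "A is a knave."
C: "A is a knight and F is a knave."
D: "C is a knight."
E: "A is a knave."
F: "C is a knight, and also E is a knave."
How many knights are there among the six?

2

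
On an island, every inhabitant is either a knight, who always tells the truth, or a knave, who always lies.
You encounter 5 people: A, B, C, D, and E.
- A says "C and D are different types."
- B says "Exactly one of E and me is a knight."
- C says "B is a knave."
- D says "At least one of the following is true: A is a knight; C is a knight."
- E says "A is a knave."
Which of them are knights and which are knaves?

Knights: A, B, and D. Knaves: C and E.

A is a knight, so "C and D are different types" must be True — and it is.
B is a knight; "exactly one of E and me is a knight" is True, as required.
As a knave, C's statement "B is a knave" should be False; it is.
D (knight): "at least one of the following is true: A is a knight; C is a knight" — True. ✓
Since E is a knave, "A is a knave" needs to be False, which holds.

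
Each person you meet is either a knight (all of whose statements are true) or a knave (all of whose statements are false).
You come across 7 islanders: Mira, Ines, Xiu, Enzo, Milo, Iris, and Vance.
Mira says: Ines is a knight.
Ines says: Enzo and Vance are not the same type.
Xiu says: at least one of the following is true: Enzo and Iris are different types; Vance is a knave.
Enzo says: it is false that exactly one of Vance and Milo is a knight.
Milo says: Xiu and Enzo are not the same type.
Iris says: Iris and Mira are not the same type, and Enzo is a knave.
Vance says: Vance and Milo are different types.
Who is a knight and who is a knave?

Mira is a knight, Ines is a knight, Xiu is a knight, Enzo is a knight, Milo is a knave, Iris is a knave, and Vance is a knave.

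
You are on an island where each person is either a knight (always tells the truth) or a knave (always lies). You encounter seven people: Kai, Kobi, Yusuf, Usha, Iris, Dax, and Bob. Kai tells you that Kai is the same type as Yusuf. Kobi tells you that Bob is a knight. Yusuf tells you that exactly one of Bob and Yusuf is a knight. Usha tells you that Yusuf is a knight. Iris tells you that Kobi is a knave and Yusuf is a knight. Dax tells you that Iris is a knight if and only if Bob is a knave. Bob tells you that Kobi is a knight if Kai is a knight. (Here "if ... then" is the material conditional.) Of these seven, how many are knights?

The unique consistent assignment is Kai=knight, Kobi=knave, Yusuf=knight, Usha=knight, Iris=knight, Dax=knight, Bob=knave.
That has 5 knights.

5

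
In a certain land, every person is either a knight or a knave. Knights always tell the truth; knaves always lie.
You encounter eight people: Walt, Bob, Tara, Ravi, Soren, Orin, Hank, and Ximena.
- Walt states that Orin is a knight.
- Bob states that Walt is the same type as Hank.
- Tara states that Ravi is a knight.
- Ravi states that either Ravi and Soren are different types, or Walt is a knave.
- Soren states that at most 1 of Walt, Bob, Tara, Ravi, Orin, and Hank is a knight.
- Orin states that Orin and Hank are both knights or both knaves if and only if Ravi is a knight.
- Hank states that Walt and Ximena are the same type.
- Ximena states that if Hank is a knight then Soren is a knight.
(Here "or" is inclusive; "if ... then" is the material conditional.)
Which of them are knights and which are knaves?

Walt is a knave, and the claim "Orin is a knight" is indeed False.
Bob (knave): "Walt is the same type as Hank" — False. ✓
Tara is a knight, and the claim "Ravi is a knight" is indeed true.
Ravi is a knight, and the claim "either Ravi and Soren are different types, or Walt is a knave" is indeed true.
Soren is a knave, and the claim "at most 1 of Walt, Bob, Tara, Ravi, Orin, and Hank is a knight" is indeed False.
Orin (knave): "Orin and Hank are both knights or both knaves if and only if Ravi is a knight" — False. ✓
Hank is a knight, and the claim "Walt and Ximena are the same type" is indeed true.
Ximena is a knave, so "if Hank is a knight then Soren is a knight" must be False — and it is.

Walt is a knave, Bob is a knave, Tara is a knight, Ravi is a knight, Soren is a knave, Orin is a knave, Hank is a knight, and Ximena is a knave.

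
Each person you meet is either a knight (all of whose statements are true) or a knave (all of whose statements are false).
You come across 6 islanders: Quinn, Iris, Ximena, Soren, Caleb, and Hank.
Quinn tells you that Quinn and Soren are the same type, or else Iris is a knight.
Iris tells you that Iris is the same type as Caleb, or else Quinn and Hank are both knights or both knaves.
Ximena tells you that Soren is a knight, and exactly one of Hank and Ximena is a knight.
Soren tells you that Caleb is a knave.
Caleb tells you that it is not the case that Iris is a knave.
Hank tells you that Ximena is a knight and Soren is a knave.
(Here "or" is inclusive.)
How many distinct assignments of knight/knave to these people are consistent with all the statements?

1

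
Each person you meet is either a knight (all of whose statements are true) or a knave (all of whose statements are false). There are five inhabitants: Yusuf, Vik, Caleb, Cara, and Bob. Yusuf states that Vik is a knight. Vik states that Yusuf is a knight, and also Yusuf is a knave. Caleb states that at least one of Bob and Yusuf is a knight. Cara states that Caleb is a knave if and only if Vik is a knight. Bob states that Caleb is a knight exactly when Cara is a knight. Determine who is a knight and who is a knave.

Yusuf is a knave, Vik is a knave, Caleb is a knight, Cara is a knight, and Bob is a knight.

Suppose Yusuf is a knight. Then Yusuf's statement "Vik is a knight" would have to be true. Checking the 16 ways to assign the others, none is consistent with every speaker.
(For instance, with Vik=knave, Caleb=knight, Cara=knight, Bob=knight, Yusuf's claim "Vik is a knight" comes out false where it would need to be true.)
So Yusuf must be a knave, making "Vik is a knight" false. Taking Yusuf=knave, Vik=knave, Caleb=knight, Cara=knight, Bob=knight, each remaining statement checks out:
  Vik (knave): "Yusuf is a knight, and also Yusuf is a knave" — false. ✓
  Caleb (knight): "at least one of Bob and Yusuf is a knight" — true. ✓
  Cara (knight): "Caleb is a knave if and only if Vik is a knight" — true. ✓
  Bob (knight): "Caleb is a knight exactly when Cara is a knight" — true. ✓
This is the unique consistent assignment.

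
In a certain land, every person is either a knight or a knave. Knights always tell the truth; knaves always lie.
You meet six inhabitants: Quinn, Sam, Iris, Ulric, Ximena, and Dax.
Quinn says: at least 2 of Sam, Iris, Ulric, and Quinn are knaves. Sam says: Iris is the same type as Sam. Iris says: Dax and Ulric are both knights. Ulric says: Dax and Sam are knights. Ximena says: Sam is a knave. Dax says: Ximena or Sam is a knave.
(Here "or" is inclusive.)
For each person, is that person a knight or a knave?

Quinn is a knave, and the claim "at least 2 of Sam, Iris, Ulric, and Quinn are knaves" is indeed false.
Sam is a knight, and the claim "Iris is the same type as Sam" is indeed True.
Iris (knight): "Dax and Ulric are both knights" — True. ✓
Ulric is a knight, and the claim "Dax and Sam are knights" is indeed True.
Ximena is a knave, and the claim "Sam is a knave" is indeed false.
Dax (knight): "Ximena or Sam is a knave" — True. ✓

Knights: Sam, Iris, Ulric, and Dax. Knaves: Quinn and Ximena.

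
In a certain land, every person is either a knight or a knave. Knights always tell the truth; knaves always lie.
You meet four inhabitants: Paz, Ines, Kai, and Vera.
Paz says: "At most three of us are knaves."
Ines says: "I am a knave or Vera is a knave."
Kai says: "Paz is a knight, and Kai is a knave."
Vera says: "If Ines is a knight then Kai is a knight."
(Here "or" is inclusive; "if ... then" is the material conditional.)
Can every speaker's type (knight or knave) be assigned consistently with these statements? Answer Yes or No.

Checking all 16 assignments, each has at least one speaker whose statement's truth value contradicts their type.

No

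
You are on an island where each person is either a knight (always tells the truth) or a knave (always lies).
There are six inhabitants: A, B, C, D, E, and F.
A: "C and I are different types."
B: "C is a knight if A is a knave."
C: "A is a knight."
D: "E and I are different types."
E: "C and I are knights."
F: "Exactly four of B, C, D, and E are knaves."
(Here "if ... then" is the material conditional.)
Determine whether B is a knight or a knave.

B is a knave.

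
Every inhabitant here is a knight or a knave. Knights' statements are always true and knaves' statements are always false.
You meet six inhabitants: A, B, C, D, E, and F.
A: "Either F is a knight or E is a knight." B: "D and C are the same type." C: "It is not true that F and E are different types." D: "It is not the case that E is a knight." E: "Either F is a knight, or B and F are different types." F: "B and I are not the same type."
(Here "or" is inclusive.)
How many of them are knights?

4

The unique consistent assignment is A=knight, B=knave, C=knight, D=knave, E=knight, F=knight.
That has 4 knights.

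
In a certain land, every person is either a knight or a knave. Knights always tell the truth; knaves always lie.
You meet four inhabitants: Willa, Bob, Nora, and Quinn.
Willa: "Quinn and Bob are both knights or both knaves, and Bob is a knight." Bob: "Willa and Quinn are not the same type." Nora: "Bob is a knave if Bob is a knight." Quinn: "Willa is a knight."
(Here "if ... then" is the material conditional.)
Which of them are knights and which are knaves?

Willa is a knave, Bob is a knave, Nora is a knight, and Quinn is a knave.

Suppose Willa is a knight. Then Willa's statement "Quinn and Bob are both knights or both knaves, and Bob is a knight" would have to be true. Checking the 8 ways to assign the others, none is consistent with every speaker.
(For instance, with Bob=knave, Nora=knight, Quinn=knave, Willa's claim "Quinn and Bob are both knights or both knaves, and Bob is a knight" comes out false where it would need to be true.)
So Willa must be a knave, making "Quinn and Bob are both knights or both knaves, and Bob is a knight" false. Taking Willa=knave, Bob=knave, Nora=knight, Quinn=knave, each remaining statement checks out:
  Bob (knave): "Willa and Quinn are not the same type" — false. ✓
  Nora (knight): "Bob is a knave if Bob is a knight" — true. ✓
  Quinn (knave): "Willa is a knight" — false. ✓
This is the unique consistent assignment.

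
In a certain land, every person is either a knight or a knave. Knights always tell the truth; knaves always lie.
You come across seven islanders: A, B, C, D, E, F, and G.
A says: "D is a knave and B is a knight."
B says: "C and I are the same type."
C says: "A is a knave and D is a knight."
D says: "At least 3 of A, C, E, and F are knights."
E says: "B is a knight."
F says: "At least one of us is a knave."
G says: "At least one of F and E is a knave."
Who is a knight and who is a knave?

A is a knave, B is a knight, C is a knight, D is a knight, E is a knight, F is a knight, and G is a knave.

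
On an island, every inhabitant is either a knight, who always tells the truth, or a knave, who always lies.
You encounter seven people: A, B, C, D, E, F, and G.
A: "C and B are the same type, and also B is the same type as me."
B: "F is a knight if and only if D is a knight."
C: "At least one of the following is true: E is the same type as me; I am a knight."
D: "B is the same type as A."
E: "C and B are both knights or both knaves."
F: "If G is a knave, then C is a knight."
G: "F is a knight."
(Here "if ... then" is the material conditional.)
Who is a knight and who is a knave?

Knights: A, B, C, D, E, F, and G. Knaves: none.

Since A is a knight, "C and B are the same type, and also B is the same type as me" needs to be True, which holds.
B is a knight, and the claim "F is a knight if and only if D is a knight" is indeed True.
C (knight): "at least one of the following is true: E is the same type as me; I am a knight" — True. ✓
Since D is a knight, "B is the same type as A" needs to be True, which holds.
As a knight, E's statement "C and B are both knights or both knaves" should be True; it is.
F is a knight; "if G is a knave, then C is a knight" is True, as required.
G is a knight, so "F is a knight" must be True — and it is.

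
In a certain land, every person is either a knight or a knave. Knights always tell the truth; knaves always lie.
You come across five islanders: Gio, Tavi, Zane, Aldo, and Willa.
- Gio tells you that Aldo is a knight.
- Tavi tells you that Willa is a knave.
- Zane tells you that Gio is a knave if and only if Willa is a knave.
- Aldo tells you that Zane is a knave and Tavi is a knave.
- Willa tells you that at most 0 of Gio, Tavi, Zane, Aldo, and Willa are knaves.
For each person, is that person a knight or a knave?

Gio is a knave, and the claim "Aldo is a knight" is indeed False.
Since Tavi is a knight, "Willa is a knave" needs to be True, which holds.
Zane (knight): "Gio is a knave if and only if Willa is a knave" — True. ✓
Aldo is a knave, and the claim "Zane is a knave and Tavi is a knave" is indeed False.
Willa is a knave, so "at most 0 of Gio, Tavi, Zane, Aldo, and Willa are knaves" must be False — and it is.

Gio is a knave, Tavi is a knight, Zane is a knight, Aldo is a knave, and Willa is a knave.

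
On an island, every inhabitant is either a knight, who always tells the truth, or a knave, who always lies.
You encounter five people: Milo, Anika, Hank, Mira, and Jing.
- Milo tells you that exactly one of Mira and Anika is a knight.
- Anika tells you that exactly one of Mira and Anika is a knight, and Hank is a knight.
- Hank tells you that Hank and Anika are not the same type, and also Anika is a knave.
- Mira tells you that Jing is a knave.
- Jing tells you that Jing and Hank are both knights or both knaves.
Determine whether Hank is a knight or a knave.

Consistent assignments: {Milo=knave, Anika=knave, Hank=knight, Mira=knave, Jing=knight}
In every consistent assignment, Hank is a knight.

Hank is a knight.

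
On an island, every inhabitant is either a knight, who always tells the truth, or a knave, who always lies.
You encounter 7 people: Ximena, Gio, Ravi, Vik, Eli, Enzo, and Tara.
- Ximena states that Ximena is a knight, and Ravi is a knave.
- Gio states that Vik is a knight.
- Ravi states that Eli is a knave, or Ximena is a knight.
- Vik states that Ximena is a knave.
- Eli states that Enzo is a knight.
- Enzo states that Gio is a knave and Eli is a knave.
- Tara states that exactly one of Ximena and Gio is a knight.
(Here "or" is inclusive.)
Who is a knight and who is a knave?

Ximena is a knave, Gio is a knight, Ravi is a knight, Vik is a knight, Eli is a knave, Enzo is a knave, and Tara is a knight.

Ximena (knave): "Ximena is a knight, and Ravi is a knave" — false. ✓
Gio is a knight, so "Vik is a knight" must be true — and it is.
Since Ravi is a knight, "Eli is a knave, or Ximena is a knight" needs to be true, which holds.
Vik (knight): "Ximena is a knave" — true. ✓
Eli is a knave; "Enzo is a knight" is false, as required.
Enzo (knave): "Gio is a knave and Eli is a knave" — false. ✓
Tara is a knight; "exactly one of Ximena and Gio is a knight" is true, as required.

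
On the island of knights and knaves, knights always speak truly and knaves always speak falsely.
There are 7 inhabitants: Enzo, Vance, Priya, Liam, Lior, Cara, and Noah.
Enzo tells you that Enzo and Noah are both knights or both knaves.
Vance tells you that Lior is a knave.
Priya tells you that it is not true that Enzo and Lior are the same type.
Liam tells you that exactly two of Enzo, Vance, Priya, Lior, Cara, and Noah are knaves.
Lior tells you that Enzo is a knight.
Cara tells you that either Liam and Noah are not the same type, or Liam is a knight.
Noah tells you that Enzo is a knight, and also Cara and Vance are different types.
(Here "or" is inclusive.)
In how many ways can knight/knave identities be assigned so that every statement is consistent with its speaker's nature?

1

Consistent assignments:
  Enzo=knight, Vance=knave, Priya=knave, Liam=knight, Lior=knight, Cara=knight, Noah=knight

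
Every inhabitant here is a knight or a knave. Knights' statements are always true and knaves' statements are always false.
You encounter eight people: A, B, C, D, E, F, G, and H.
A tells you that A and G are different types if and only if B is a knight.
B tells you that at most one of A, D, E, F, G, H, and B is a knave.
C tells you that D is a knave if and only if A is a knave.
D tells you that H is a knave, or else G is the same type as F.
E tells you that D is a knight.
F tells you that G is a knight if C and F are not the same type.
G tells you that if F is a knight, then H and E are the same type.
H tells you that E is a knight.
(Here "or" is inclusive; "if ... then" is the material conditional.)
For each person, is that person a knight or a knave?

A is a knave, B is a knave, C is a knave, D is a knight, E is a knight, F is a knight, G is a knight, and H is a knight.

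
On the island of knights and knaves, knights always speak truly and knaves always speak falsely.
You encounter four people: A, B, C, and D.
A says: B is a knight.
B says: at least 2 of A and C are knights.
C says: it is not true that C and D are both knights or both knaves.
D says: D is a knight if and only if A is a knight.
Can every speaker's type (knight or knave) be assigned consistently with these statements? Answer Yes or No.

Yes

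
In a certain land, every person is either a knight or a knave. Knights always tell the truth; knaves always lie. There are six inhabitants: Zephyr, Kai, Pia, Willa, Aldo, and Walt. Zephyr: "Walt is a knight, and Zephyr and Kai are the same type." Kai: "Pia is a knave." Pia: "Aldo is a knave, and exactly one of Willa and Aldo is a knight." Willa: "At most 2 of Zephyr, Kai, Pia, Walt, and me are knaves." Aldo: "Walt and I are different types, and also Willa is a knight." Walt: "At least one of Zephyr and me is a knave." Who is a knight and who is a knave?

Zephyr is a knave; "Walt is a knight, and Zephyr and Kai are the same type" is False, as required.
Since Kai is a knight, "Pia is a knave" needs to be True, which holds.
Since Pia is a knave, "Aldo is a knave, and exactly one of Willa and Aldo is a knight" needs to be False, which holds.
Willa is a knave, so "at most 2 of Zephyr, Kai, Pia, Walt, and me are knaves" must be False — and it is.
Aldo (knave): "Walt and I are different types, and also Willa is a knight" — False. ✓
Since Walt is a knight, "at least one of Zephyr and me is a knave" needs to be True, which holds.

Zephyr is a knave, Kai is a knight, Pia is a knave, Willa is a knave, Aldo is a knave, and Walt is a knight.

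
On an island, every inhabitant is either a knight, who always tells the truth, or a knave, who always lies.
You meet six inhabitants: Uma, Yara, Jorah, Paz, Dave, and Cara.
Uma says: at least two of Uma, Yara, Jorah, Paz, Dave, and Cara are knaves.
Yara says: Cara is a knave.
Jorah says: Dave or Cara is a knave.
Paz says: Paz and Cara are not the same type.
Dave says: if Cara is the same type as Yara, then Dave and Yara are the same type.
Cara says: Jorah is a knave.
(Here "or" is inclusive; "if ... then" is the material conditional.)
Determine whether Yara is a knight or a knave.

Consistent assignments: {Uma=knight, Yara=knight, Jorah=knight, Paz=knave, Dave=knight, Cara=knave}
In every consistent assignment, Yara is a knight.

Yara is a knight.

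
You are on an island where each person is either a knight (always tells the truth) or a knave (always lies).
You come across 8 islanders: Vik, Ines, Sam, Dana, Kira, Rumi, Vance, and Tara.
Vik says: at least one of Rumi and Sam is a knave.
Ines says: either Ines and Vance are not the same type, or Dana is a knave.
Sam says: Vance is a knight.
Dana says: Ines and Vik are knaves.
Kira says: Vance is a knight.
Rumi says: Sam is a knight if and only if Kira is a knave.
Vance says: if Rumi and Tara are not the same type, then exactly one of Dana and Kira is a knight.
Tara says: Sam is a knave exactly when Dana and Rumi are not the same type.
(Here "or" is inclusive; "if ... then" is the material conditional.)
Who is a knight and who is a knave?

Knights: Vik, Ines, Sam, Kira, Vance, and Tara. Knaves: Dana and Rumi.

Vik (knight): "at least one of Rumi and Sam is a knave" — True. ✓
Ines is a knight, and the claim "either Ines and Vance are not the same type, or Dana is a knave" is indeed True.
Since Sam is a knight, "Vance is a knight" needs to be True, which holds.
As a knave, Dana's statement "Ines and Vik are knaves" should be false; it is.
Kira (knight): "Vance is a knight" — True. ✓
Rumi is a knave, so "Sam is a knight if and only if Kira is a knave" must be false — and it is.
Vance is a knight, so "if Rumi and Tara are not the same type, then exactly one of Dana and Kira is a knight" must be True — and it is.
Tara is a knight, and the claim "Sam is a knave exactly when Dana and Rumi are not the same type" is indeed True.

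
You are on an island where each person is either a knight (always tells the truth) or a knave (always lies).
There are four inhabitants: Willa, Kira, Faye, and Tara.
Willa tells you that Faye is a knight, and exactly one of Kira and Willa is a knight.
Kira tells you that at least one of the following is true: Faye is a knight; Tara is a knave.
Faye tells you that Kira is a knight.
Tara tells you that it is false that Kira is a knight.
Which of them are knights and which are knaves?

Since Willa is a knave, "Faye is a knight, and exactly one of Kira and Willa is a knight" needs to be False, which holds.
Kira is a knave, so "at least one of the following is true: Faye is a knight; Tara is a knave" must be False — and it is.
Faye is a knave; "Kira is a knight" is False, as required.
Tara is a knight; "it is false that Kira is a knight" is true, as required.

Willa is a knave, Kira is a knave, Faye is a knave, and Tara is a knight.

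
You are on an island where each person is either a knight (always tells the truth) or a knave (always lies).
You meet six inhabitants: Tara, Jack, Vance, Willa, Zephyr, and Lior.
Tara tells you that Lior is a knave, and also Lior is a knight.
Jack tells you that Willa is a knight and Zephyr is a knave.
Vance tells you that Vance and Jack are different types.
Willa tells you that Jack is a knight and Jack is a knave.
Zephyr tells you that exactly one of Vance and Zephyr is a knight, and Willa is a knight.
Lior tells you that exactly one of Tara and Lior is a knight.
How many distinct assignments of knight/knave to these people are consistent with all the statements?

4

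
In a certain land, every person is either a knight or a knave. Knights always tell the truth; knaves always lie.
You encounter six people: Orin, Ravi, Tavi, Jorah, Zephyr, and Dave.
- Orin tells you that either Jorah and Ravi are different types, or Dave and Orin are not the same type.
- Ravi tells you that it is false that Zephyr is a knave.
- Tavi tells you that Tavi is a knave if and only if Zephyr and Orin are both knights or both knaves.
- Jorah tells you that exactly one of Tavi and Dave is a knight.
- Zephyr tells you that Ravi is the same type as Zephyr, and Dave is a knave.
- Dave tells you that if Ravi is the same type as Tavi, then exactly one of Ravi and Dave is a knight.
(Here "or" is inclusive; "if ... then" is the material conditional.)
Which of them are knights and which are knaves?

Orin is a knight, Ravi is a knave, Tavi is a knave, Jorah is a knight, Zephyr is a knave, and Dave is a knight.

Orin (knight): "either Jorah and Ravi are different types, or Dave and Orin are not the same type" — True. ✓
As a knave, Ravi's statement "it is false that Zephyr is a knave" should be false; it is.
As a knave, Tavi's statement "Tavi is a knave if and only if Zephyr and Orin are both knights or both knaves" should be false; it is.
Jorah is a knight, and the claim "exactly one of Tavi and Dave is a knight" is indeed True.
Zephyr is a knave, so "Ravi is the same type as Zephyr, and Dave is a knave" must be false — and it is.
Since Dave is a knight, "if Ravi is the same type as Tavi, then exactly one of Ravi and Dave is a knight" needs to be True, which holds.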